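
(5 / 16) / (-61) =-5 / 976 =-0.01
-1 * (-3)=3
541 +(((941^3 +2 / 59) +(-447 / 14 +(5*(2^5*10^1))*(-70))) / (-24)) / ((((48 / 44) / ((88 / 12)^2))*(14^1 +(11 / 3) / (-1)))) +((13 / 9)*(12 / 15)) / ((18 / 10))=-2747820826951489 / 16592688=-165604320.83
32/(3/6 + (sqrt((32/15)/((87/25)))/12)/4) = 300672/4693- 576 * sqrt(290)/4693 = 61.98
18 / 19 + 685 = 685.95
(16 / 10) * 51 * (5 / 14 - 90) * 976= -49975104 / 7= -7139300.57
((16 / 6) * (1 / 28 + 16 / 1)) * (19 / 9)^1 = 17062 / 189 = 90.28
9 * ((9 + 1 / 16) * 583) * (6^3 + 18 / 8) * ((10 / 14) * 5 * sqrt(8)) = 16604787375 * sqrt(2) / 224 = 104833551.37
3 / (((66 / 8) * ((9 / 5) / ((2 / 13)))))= 40 / 1287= 0.03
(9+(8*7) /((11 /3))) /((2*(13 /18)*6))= 801 /286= 2.80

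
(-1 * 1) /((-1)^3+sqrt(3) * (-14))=-1 /587+14 * sqrt(3) /587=0.04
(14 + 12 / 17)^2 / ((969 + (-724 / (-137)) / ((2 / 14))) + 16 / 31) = 0.21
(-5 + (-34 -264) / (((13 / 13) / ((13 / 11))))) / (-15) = 3929 / 165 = 23.81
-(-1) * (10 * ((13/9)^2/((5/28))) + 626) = 742.84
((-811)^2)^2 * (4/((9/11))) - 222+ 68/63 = 133239849449110/63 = 2114918245223.97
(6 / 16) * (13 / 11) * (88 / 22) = 39 / 22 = 1.77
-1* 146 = -146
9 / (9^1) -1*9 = -8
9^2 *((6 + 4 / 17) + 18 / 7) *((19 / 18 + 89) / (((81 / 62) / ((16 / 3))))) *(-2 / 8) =-210652192 / 3213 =-65562.46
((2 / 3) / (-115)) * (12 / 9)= -8 / 1035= -0.01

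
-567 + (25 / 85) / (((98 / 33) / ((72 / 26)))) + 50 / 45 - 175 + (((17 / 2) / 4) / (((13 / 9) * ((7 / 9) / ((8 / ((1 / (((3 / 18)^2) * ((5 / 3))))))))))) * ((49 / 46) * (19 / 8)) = -105996233069 / 143462592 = -738.84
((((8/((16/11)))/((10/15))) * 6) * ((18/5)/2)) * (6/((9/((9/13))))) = 2673/65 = 41.12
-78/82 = -39/41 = -0.95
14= 14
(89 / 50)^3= 704969 / 125000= 5.64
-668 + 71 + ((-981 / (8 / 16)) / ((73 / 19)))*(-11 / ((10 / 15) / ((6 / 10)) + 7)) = 95.54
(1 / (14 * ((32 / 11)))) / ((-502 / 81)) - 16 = -3599227 / 224896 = -16.00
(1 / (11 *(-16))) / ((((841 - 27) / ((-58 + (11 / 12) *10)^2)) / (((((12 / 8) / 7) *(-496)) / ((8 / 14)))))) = 2661319 / 859584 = 3.10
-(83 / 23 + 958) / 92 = -22117 / 2116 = -10.45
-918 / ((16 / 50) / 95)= -1090125 / 4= -272531.25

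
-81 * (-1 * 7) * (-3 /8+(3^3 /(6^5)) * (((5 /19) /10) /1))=-212.57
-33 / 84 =-11 / 28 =-0.39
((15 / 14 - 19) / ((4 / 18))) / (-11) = 2259 / 308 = 7.33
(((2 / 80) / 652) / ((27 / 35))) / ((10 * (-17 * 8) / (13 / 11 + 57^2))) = -31283 / 263355840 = -0.00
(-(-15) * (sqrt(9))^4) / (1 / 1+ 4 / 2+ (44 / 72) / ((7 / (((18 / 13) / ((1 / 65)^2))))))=8505 / 3596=2.37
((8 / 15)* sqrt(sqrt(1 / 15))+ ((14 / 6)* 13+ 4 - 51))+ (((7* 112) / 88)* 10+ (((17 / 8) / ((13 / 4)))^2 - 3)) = 8* 15^(3 / 4) / 225+ 1558253 / 22308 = 70.12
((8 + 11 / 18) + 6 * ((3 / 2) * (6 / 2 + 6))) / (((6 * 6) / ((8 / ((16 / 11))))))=17743 / 1296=13.69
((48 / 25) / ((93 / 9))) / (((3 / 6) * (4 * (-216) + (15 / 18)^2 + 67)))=-10368 / 22216925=-0.00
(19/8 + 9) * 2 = 91/4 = 22.75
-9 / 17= -0.53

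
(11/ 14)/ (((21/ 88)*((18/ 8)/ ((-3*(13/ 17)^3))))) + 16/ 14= -1777240/ 2166633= -0.82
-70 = -70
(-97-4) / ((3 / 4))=-404 / 3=-134.67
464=464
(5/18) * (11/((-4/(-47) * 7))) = 5.13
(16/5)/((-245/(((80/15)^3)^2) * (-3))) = 100.20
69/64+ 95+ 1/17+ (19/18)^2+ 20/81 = 954701/9792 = 97.50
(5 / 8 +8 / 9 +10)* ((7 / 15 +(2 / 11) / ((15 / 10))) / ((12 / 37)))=2975281 / 142560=20.87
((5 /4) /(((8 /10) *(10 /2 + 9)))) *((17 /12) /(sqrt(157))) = 0.01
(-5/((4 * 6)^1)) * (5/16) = -25/384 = -0.07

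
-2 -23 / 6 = -35 / 6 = -5.83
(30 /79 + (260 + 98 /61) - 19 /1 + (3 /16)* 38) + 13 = 10143467 /38552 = 263.11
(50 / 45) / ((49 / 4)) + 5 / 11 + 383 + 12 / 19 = 35409194 / 92169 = 384.18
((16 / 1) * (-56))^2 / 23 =802816 / 23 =34905.04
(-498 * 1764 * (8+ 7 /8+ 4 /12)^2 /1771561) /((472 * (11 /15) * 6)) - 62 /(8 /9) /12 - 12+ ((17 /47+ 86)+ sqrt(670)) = sqrt(670)+ 474004813334253 /6916854423424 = 94.41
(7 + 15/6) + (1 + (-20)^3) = -15979/2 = -7989.50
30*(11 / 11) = 30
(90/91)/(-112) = -0.01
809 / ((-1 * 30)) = -809 / 30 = -26.97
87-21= 66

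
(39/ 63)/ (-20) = -13/ 420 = -0.03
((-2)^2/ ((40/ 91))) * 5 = 91/ 2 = 45.50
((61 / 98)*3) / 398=183 / 39004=0.00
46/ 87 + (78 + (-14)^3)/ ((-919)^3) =35703203656/ 67525185633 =0.53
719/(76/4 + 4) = 719/23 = 31.26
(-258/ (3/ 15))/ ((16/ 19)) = -12255/ 8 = -1531.88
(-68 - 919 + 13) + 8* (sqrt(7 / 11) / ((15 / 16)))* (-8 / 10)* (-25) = -974 + 512* sqrt(77) / 33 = -837.86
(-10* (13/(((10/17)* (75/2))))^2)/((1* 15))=-97682/421875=-0.23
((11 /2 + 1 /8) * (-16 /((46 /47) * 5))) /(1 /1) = -423 /23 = -18.39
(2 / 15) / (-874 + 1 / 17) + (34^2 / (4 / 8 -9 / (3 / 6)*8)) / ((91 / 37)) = -19064796098 / 5820304035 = -3.28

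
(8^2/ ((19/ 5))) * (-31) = -9920/ 19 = -522.11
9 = 9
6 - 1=5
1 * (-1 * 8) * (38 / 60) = -76 / 15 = -5.07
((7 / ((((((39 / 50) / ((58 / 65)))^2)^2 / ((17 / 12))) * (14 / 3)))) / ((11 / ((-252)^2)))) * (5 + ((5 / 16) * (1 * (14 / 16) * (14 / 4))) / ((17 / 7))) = 1016959565343750 / 8973037931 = 113335.03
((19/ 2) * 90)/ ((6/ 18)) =2565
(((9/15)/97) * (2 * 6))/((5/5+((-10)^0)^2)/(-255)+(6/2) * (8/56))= 12852/72847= 0.18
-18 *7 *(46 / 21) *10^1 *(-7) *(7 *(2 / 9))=30053.33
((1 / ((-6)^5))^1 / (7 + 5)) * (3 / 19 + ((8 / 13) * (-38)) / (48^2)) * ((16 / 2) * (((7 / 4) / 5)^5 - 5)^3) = 0.00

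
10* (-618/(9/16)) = -32960/3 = -10986.67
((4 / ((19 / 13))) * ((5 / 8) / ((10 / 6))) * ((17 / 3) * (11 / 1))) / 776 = 2431 / 29488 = 0.08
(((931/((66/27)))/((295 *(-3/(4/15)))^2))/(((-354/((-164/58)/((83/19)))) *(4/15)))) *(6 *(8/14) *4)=6630848/2039182418625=0.00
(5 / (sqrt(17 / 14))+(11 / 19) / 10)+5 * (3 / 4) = 1447 / 380+5 * sqrt(238) / 17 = 8.35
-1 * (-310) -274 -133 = -97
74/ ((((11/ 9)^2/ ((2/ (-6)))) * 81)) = -74/ 363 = -0.20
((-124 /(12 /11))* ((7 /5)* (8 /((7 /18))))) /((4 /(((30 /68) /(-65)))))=6138 /1105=5.55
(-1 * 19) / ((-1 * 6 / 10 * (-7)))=-95 / 21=-4.52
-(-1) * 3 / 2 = 3 / 2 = 1.50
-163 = -163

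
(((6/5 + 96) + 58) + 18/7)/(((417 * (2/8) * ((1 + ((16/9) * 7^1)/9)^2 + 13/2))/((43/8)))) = 0.67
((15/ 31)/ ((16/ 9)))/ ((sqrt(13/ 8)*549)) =15*sqrt(26)/ 196664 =0.00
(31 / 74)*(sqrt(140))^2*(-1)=-2170 / 37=-58.65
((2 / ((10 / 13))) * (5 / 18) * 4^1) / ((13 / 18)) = 4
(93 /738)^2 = 961 /60516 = 0.02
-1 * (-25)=25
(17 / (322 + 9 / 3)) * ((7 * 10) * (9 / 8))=1071 / 260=4.12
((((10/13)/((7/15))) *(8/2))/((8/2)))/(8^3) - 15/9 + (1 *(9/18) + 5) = 3.84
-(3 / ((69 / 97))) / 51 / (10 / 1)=-97 / 11730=-0.01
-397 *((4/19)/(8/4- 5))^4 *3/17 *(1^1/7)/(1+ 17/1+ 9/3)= -0.00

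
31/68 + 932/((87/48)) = 1014915/1972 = 514.66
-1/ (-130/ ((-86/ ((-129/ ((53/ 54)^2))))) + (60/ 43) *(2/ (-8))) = 120787/ 24492795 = 0.00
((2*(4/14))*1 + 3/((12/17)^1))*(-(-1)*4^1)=135/7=19.29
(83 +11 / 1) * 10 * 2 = 1880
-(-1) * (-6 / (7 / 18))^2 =11664 / 49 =238.04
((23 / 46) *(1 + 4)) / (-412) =-5 / 824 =-0.01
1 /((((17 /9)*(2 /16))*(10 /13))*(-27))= -52 /255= -0.20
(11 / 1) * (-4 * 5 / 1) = -220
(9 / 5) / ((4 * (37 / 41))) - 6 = -5.50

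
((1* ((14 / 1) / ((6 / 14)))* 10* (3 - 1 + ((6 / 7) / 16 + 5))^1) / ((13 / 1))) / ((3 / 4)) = 27650 / 117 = 236.32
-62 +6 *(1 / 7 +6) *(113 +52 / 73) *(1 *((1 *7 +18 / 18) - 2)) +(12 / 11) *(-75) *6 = 138241526 / 5621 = 24593.76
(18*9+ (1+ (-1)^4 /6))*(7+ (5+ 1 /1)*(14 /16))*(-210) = -1678985 /4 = -419746.25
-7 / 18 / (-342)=0.00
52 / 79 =0.66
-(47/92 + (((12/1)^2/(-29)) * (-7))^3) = -94226857387/2243788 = -41994.55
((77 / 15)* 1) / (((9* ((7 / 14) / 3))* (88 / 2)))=7 / 90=0.08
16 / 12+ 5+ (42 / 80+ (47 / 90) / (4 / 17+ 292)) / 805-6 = 120212737 / 359931600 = 0.33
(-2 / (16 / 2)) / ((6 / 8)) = -1 / 3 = -0.33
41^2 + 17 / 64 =107601 / 64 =1681.27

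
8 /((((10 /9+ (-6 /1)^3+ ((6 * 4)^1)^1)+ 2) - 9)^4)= 52488 /10061336585521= 0.00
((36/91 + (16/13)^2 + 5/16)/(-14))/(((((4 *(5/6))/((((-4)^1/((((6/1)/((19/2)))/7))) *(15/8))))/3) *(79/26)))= 7194825/1840384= 3.91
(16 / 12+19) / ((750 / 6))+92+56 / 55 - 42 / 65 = 4962173 / 53625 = 92.53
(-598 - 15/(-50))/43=-139/10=-13.90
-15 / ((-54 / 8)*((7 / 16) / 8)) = 2560 / 63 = 40.63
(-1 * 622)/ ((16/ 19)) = -5909/ 8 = -738.62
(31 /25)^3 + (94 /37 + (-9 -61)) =-37897733 /578125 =-65.55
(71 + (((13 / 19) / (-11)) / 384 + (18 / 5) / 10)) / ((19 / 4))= 143176379 / 9530400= 15.02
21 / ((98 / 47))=141 / 14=10.07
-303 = -303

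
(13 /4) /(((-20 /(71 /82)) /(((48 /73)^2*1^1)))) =-66456 /1092445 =-0.06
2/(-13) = -2/13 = -0.15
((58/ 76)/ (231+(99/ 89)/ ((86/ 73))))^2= 12317226289/ 1137761404256961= 0.00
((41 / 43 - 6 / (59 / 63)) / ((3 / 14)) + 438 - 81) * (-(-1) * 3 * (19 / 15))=47945303 / 38055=1259.89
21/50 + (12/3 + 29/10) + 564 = 14283/25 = 571.32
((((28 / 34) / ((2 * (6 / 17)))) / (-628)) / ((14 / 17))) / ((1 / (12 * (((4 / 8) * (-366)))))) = 3111 / 628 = 4.95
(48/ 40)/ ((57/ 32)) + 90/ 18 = 539/ 95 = 5.67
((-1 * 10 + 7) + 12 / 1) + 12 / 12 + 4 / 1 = 14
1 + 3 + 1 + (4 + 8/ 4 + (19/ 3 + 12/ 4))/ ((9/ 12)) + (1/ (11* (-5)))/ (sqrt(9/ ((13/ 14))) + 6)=sqrt(182)/ 6270 + 239266/ 9405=25.44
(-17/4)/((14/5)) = -85/56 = -1.52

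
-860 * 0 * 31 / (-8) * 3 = 0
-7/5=-1.40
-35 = -35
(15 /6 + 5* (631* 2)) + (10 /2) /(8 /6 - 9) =290345 /46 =6311.85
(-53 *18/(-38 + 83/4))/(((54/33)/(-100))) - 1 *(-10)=-232510/69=-3369.71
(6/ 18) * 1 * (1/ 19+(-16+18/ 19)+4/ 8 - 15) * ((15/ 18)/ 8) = -295/ 288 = -1.02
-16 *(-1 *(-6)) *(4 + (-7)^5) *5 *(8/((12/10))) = 53769600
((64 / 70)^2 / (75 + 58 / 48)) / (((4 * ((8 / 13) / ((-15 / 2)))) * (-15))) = 4992 / 2240525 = 0.00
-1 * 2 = -2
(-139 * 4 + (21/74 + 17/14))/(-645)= 47872/55685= 0.86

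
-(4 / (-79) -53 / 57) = 4415 / 4503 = 0.98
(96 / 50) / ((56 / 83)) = 498 / 175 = 2.85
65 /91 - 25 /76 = 205 /532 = 0.39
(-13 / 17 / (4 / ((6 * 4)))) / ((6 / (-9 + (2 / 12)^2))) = 247 / 36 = 6.86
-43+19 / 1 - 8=-32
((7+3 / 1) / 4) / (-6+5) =-5 / 2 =-2.50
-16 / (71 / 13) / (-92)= 52 / 1633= 0.03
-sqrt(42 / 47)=-sqrt(1974) / 47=-0.95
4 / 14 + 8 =58 / 7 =8.29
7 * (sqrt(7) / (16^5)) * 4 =7 * sqrt(7) / 262144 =0.00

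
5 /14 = 0.36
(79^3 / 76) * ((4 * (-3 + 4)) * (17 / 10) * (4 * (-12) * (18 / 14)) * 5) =-1810439208 / 133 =-13612324.87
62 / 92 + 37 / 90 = 1123 / 1035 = 1.09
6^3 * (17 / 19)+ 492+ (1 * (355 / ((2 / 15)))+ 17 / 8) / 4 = 821663 / 608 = 1351.42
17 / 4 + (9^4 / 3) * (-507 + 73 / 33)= -48574541 / 44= -1103966.84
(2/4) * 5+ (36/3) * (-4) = -91/2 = -45.50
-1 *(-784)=784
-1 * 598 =-598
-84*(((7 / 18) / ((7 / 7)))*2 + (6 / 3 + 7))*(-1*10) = 24640 / 3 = 8213.33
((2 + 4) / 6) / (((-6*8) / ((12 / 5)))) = -1 / 20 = -0.05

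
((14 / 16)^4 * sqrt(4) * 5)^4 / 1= 20770581606000625 / 17592186044416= 1180.67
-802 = -802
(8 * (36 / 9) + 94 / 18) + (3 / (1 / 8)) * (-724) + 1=-156040 / 9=-17337.78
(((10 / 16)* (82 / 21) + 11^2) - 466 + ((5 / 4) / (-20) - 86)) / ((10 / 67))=-9649139 / 3360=-2871.77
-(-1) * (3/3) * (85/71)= 85/71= 1.20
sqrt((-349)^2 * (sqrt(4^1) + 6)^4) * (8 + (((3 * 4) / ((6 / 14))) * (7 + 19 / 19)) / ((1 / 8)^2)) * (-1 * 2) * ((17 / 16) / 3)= -680823616 / 3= -226941205.33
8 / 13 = 0.62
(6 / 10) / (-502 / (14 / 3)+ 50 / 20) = -42 / 7355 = -0.01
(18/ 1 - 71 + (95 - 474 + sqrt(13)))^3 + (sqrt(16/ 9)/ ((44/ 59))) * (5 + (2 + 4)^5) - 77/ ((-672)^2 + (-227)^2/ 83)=-9078238825794232/ 112599003 + 559885 * sqrt(13)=-78605810.44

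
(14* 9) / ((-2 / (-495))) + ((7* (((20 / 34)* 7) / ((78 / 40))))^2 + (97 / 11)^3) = 18774305779652 / 585066339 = 32089.19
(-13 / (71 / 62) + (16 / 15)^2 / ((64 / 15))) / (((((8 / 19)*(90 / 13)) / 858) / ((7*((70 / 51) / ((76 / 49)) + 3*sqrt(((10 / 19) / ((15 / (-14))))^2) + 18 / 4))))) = -255258700697 / 1629450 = -156653.29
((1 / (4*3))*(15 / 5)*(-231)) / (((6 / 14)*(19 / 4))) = -539 / 19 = -28.37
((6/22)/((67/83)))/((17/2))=0.04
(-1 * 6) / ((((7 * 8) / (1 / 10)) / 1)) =-3 / 280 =-0.01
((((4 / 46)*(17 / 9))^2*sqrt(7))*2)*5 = 11560*sqrt(7) / 42849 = 0.71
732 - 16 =716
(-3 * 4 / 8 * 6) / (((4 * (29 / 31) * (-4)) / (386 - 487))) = -28179 / 464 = -60.73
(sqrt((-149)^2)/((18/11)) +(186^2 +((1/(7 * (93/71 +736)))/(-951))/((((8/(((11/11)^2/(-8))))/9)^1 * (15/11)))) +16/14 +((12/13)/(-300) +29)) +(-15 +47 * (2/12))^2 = 34768.56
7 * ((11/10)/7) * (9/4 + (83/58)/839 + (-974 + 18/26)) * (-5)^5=8446567848125/2530424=3338004.95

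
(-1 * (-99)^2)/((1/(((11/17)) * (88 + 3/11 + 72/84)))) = -565245.91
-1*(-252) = 252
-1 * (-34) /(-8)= -17 /4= -4.25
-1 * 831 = -831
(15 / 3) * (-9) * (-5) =225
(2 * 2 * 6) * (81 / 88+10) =2883 / 11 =262.09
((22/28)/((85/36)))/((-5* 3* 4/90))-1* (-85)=50278/595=84.50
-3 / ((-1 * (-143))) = -3 / 143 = -0.02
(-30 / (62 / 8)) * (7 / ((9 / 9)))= -840 / 31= -27.10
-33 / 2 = -16.50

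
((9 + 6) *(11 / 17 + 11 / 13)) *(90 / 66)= 6750 / 221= 30.54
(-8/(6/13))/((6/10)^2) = -1300/27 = -48.15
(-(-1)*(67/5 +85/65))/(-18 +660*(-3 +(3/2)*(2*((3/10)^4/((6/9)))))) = -191200/25661259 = -0.01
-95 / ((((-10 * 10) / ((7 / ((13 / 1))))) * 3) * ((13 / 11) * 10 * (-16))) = -1463 / 1622400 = -0.00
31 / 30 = 1.03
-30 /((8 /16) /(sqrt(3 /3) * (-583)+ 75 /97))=3388560 /97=34933.61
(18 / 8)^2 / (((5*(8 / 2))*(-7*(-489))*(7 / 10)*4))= 27 / 1022336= 0.00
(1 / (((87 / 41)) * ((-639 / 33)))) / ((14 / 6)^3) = -0.00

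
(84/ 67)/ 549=28/ 12261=0.00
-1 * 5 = -5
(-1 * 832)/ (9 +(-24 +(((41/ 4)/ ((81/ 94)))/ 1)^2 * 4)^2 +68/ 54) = -43046721/ 15197857603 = -0.00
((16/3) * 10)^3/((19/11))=45056000/513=87828.46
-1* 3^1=-3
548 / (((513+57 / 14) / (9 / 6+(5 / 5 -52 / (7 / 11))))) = -607732 / 7239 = -83.95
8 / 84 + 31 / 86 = 823 / 1806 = 0.46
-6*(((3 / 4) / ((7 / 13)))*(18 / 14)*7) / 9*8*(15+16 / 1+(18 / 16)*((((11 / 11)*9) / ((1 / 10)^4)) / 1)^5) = -3108929850000000000000014508 / 7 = -444132835714285714285716400.00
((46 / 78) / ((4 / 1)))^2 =529 / 24336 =0.02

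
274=274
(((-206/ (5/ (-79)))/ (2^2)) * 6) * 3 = 73233/ 5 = 14646.60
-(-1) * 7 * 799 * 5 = 27965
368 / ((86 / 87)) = 16008 / 43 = 372.28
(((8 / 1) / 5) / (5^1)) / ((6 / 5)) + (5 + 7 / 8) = 737 / 120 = 6.14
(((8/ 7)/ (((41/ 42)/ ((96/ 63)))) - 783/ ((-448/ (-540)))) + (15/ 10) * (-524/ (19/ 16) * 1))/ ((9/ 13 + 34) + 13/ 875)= -46.21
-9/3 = -3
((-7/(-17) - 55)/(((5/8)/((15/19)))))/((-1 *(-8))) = -2784/323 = -8.62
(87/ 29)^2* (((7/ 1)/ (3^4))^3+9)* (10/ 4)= 11958280/ 59049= 202.51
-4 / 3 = -1.33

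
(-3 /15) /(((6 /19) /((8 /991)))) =-76 /14865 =-0.01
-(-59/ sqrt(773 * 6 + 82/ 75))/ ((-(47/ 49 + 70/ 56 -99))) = 28910 * sqrt(260949)/ 1650154493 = 0.01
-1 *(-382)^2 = -145924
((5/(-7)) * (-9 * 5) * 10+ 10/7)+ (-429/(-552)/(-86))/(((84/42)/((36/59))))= 1054977071/3267656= 322.85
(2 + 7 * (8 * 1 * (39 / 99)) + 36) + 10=70.06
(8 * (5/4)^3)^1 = 125/8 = 15.62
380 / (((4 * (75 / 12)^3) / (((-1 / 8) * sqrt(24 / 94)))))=-304 * sqrt(141) / 146875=-0.02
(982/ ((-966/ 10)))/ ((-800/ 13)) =6383/ 38640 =0.17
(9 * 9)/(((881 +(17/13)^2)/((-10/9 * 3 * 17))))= -129285/24863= -5.20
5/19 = 0.26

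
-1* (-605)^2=-366025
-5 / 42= -0.12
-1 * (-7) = 7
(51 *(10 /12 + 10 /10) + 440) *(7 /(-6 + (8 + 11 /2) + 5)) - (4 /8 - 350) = 32413 /50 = 648.26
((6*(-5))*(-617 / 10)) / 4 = 1851 / 4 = 462.75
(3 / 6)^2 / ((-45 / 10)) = -1 / 18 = -0.06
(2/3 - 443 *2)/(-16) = 166/3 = 55.33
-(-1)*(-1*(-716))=716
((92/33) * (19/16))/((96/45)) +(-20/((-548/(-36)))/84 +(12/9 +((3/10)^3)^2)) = 181670719451/63294000000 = 2.87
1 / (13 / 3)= 3 / 13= 0.23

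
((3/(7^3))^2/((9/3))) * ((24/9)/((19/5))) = 40/2235331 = 0.00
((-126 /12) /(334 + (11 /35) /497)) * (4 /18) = -121765 /17429823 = -0.01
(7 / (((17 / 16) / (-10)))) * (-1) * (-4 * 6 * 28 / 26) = -376320 / 221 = -1702.81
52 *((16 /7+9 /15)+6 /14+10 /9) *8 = 579904 /315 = 1840.97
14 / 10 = 7 / 5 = 1.40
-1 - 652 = -653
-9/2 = -4.50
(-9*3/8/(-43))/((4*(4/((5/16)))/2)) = 135/44032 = 0.00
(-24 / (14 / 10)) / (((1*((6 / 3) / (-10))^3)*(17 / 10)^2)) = 1500000 / 2023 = 741.47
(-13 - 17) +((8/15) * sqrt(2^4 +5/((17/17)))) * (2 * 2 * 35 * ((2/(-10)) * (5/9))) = -68.02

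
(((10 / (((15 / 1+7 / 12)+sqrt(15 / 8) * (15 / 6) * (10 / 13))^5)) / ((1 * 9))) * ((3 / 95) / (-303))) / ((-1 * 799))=132235650915042016370755584 / 562489898606428434179493650493297337843-284294399054267375025408000 * sqrt(30) / 9562328276309283381051392058386054743331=0.00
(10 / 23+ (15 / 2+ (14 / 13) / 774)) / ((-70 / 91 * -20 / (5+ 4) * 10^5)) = 1836637 / 39560000000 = 0.00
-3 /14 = -0.21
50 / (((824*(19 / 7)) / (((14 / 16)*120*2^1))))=18375 / 3914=4.69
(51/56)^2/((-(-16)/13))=33813/50176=0.67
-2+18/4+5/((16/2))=25/8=3.12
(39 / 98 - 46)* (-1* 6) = 13407 / 49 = 273.61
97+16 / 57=5545 / 57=97.28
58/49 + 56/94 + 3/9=14597/6909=2.11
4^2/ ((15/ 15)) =16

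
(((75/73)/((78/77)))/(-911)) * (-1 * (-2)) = -1925/864539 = -0.00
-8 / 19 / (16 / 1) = -1 / 38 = -0.03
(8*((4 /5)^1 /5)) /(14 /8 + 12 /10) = 128 /295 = 0.43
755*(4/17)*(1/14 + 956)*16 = 323381600/119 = 2717492.44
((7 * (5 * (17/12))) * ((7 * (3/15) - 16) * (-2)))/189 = 7.66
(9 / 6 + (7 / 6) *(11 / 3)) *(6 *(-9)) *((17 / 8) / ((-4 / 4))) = 663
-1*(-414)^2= -171396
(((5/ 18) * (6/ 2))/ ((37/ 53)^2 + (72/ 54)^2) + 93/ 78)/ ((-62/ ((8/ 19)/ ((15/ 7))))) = -500332/ 101187255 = -0.00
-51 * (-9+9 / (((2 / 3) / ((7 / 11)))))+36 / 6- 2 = 547 / 22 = 24.86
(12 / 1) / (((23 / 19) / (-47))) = -10716 / 23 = -465.91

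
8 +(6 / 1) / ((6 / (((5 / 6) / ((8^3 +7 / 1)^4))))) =8.00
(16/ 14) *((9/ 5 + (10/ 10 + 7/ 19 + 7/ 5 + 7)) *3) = 3768/ 95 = 39.66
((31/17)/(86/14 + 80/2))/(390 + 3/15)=1085/10712941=0.00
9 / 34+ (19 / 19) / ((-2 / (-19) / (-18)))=-5805 / 34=-170.74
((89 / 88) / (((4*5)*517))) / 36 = 89 / 32757120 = 0.00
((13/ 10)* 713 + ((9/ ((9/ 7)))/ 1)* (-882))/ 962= -52471/ 9620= -5.45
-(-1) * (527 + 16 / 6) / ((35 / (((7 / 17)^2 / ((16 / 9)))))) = 33369 / 23120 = 1.44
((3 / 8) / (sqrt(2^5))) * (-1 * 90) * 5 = -675 * sqrt(2) / 32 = -29.83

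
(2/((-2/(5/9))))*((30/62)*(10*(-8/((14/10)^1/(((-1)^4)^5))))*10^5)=1000000000/651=1536098.31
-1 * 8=-8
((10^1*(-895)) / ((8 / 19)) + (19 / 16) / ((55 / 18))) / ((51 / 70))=-65468053 / 2244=-29174.71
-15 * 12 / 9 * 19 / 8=-95 / 2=-47.50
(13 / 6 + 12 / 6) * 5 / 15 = 25 / 18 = 1.39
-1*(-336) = 336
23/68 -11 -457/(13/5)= -164805/884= -186.43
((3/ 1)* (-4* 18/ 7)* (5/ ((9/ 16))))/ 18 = -320/ 21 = -15.24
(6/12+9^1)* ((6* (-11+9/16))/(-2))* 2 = 9519/16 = 594.94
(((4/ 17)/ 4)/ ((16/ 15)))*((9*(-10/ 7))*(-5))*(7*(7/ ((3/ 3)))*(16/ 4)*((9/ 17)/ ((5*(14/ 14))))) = 42525/ 578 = 73.57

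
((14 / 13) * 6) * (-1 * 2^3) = -672 / 13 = -51.69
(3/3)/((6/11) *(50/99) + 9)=0.11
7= 7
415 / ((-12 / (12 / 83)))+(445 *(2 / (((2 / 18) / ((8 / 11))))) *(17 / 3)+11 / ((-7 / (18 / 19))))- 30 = 48241577 / 1463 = 32974.42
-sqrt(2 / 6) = -sqrt(3) / 3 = -0.58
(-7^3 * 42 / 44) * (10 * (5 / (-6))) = 60025 / 22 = 2728.41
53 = 53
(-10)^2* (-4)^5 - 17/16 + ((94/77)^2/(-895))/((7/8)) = -60859303703153/594322960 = -102401.06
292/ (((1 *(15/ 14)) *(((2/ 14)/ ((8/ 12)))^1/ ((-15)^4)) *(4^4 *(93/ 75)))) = 100603125/ 496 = 202828.88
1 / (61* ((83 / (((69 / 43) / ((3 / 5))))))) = 115 / 217709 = 0.00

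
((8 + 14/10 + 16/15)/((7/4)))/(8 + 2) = 314/525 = 0.60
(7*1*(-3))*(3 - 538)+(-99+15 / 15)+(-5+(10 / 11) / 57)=6979774 / 627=11132.02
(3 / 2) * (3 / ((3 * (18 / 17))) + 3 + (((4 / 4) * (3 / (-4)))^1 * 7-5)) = -227 / 24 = -9.46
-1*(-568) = 568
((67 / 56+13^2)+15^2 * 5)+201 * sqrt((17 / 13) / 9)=67 * sqrt(221) / 13+72531 / 56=1371.81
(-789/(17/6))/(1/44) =-208296/17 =-12252.71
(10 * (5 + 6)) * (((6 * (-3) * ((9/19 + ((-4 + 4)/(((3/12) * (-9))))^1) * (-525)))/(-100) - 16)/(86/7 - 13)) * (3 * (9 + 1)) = 5333790/19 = 280725.79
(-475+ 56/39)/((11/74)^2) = -9194204/429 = -21431.71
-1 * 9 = -9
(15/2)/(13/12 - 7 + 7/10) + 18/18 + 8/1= 2367/313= 7.56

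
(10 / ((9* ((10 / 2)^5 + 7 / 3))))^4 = 625 / 39223536717350241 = 0.00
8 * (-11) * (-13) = 1144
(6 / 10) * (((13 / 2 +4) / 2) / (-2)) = -1.58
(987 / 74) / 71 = 987 / 5254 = 0.19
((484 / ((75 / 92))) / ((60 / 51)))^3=6777450543438784 / 52734375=128520543.64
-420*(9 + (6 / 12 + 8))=-7350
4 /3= 1.33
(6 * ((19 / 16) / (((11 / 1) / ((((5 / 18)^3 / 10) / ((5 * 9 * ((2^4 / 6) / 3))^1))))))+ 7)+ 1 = 21897311 / 2737152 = 8.00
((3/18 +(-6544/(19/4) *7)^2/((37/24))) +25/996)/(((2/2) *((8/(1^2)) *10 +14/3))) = 802552081608083/1126369096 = 712512.52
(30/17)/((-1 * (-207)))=0.01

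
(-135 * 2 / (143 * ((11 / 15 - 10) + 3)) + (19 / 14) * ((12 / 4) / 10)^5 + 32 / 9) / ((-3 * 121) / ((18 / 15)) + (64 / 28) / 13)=-326895077713 / 25602201900000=-0.01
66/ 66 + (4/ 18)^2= 85/ 81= 1.05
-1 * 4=-4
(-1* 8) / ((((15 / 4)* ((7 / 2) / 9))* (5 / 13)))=-2496 / 175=-14.26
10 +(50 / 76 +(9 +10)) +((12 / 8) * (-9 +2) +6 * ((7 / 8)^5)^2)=20.74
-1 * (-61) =61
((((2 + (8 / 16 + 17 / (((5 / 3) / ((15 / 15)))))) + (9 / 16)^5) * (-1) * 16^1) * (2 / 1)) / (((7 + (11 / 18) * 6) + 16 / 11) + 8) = -20.29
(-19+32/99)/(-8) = 1849/792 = 2.33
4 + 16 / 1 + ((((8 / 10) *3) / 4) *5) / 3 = 21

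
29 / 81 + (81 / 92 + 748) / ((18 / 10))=3103033 / 7452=416.40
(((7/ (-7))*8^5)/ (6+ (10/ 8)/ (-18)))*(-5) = 11796480/ 427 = 27626.42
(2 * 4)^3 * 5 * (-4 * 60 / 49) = -614400 / 49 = -12538.78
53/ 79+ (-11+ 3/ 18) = -10.16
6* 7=42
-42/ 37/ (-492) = 7/ 3034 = 0.00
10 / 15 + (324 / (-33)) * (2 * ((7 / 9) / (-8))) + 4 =217 / 33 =6.58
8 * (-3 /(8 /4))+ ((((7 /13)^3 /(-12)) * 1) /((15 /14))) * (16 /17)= -20187668 /1680705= -12.01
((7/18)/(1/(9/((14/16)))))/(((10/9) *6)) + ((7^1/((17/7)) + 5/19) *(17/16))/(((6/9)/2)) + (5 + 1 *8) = 4489/190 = 23.63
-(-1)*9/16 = 9/16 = 0.56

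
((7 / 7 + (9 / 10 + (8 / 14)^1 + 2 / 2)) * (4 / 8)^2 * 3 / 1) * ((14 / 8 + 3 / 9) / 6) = 405 / 448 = 0.90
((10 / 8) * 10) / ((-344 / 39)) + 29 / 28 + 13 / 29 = 0.07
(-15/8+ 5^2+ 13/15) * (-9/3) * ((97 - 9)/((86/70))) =-221683/43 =-5155.42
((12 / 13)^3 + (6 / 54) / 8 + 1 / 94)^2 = 36359730189409 / 55273990883904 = 0.66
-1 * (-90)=90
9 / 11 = 0.82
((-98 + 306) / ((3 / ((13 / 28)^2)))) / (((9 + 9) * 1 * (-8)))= -2197 / 21168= -0.10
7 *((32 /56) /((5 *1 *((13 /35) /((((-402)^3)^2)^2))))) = 498735943217626015929769931685888 /13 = 38364303324432770456136150000000.00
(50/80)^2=25/64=0.39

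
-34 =-34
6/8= 3/4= 0.75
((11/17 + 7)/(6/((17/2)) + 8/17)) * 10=65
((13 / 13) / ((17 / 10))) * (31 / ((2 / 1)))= 155 / 17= 9.12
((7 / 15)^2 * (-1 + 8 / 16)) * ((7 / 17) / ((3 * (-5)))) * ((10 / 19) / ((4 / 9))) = 0.00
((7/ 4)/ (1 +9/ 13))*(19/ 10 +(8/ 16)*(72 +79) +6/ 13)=35427/ 440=80.52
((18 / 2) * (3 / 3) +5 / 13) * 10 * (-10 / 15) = -2440 / 39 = -62.56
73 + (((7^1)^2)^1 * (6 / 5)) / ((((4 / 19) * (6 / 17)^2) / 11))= 2968409 / 120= 24736.74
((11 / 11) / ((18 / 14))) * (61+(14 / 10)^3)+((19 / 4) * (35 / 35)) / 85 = 49.63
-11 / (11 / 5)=-5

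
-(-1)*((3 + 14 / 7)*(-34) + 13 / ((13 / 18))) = -152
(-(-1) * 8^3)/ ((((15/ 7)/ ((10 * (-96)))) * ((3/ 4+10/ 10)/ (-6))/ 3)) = 2359296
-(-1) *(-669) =-669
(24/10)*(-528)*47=-297792/5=-59558.40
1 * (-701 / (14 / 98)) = -4907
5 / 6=0.83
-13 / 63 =-0.21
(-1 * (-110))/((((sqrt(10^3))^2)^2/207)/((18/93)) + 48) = 34155/7764904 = 0.00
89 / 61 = 1.46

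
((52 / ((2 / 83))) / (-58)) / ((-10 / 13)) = 48.37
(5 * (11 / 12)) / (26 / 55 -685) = -3025 / 451788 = -0.01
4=4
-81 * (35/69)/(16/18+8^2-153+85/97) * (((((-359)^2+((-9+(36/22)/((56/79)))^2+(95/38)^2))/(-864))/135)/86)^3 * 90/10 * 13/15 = -18458304388773389796757779387541/2366129801440315271355346940998975488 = -0.00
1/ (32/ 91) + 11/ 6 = 449/ 96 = 4.68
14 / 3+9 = 41 / 3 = 13.67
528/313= 1.69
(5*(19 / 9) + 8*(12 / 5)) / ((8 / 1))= 1339 / 360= 3.72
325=325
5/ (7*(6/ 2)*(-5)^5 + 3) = -5/ 65622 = -0.00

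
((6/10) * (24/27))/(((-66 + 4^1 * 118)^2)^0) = 8/15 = 0.53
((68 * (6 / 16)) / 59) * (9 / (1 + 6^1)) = 459 / 826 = 0.56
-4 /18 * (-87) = 58 /3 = 19.33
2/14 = 1/7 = 0.14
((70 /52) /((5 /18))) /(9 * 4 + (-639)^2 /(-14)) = -98 /589069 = -0.00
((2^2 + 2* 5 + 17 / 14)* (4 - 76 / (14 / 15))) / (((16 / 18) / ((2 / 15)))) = -176.70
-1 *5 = -5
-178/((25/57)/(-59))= 598614/25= 23944.56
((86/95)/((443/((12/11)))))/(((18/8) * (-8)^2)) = 43/2777610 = 0.00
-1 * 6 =-6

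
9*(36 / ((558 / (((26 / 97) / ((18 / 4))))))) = 104 / 3007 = 0.03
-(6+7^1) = -13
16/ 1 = 16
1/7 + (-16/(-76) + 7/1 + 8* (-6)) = -5406/133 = -40.65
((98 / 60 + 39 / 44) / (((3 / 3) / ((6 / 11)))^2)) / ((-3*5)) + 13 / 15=81526 / 99825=0.82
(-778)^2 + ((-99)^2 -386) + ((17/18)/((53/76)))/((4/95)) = 586453531/954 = 614731.16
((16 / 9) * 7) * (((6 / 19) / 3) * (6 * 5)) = 2240 / 57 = 39.30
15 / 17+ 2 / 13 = 229 / 221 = 1.04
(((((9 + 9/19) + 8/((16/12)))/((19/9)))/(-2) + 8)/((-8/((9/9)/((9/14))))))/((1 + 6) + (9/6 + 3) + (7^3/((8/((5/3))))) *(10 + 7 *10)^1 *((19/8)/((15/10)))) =-10955/117781304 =-0.00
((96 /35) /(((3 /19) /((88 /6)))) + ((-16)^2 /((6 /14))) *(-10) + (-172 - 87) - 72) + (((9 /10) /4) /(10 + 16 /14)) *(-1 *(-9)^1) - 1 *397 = -28157747 /4368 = -6446.37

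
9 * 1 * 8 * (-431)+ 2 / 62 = -961991 / 31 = -31031.97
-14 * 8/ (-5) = 112/ 5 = 22.40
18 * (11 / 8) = 99 / 4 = 24.75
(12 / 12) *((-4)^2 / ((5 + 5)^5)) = 1 / 6250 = 0.00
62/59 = 1.05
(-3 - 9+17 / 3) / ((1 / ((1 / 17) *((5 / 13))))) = -95 / 663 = -0.14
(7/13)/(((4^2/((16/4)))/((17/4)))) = 119/208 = 0.57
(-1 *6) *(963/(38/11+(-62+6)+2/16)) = 508464/4613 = 110.22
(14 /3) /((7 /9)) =6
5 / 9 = 0.56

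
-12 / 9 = -4 / 3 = -1.33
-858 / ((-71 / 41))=35178 / 71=495.46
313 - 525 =-212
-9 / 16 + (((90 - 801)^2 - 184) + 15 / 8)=8085413 / 16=505338.31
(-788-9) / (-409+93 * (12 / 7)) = 5579 / 1747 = 3.19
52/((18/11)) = 286/9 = 31.78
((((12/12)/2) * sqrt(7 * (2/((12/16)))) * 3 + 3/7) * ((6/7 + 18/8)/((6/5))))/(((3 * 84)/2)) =145/16464 + 145 * sqrt(42)/7056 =0.14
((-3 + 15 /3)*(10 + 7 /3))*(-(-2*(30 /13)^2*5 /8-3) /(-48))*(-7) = 17612 /507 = 34.74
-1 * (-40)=40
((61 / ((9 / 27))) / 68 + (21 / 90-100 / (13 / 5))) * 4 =-471221 / 3315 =-142.15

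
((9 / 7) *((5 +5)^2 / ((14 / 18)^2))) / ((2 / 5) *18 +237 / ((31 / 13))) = 3766500 / 1888901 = 1.99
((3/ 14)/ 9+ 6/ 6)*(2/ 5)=0.41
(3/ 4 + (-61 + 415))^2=2013561/ 16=125847.56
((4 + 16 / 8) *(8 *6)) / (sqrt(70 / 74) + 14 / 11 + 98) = 2.87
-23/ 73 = -0.32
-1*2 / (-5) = 2 / 5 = 0.40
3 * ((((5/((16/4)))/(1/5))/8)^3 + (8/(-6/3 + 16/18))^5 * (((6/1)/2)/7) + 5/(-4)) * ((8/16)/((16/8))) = -17833863505887/2867200000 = -6219.96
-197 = -197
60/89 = 0.67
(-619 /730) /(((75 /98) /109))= -3306079 /27375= -120.77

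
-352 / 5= -70.40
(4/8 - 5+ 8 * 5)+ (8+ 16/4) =95/2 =47.50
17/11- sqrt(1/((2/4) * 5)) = 0.91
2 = 2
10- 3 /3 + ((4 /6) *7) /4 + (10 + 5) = 151 /6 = 25.17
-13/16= -0.81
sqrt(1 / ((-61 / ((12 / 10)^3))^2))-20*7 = -1067284 / 7625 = -139.97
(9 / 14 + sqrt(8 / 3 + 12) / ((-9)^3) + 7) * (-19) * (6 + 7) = -1886.49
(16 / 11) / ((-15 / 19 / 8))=-2432 / 165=-14.74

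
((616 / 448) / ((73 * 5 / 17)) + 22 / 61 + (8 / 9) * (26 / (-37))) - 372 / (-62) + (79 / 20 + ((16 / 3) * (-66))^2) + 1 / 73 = 7349816027753 / 59313960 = 123913.76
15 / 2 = 7.50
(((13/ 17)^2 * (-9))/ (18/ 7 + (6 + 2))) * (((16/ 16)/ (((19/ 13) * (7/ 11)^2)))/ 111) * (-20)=7975110/ 52620253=0.15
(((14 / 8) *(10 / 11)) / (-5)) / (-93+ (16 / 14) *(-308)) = 7 / 9790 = 0.00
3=3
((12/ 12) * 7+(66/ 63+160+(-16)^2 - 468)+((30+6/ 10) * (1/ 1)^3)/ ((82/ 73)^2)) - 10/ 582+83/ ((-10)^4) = -674899517149/ 34241970000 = -19.71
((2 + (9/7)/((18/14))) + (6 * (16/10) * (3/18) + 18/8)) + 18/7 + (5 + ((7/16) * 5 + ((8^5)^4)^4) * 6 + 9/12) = 2968303068827685673699939801248103106590172946751039849644298418171601231603/280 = 10601082388670305977499790000000000000000000000000000000000000000000000000.00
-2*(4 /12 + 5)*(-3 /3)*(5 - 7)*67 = -1429.33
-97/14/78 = -97/1092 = -0.09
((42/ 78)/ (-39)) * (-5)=35/ 507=0.07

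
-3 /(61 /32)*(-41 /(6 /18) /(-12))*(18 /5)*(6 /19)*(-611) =64932192 /5795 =11204.86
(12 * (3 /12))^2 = 9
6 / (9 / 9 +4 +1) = 1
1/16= 0.06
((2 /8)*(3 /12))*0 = 0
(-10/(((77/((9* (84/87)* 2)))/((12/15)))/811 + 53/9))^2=606155673600/210696606289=2.88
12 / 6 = 2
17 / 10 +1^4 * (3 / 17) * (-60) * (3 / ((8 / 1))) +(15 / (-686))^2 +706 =28149660057 / 40000660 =703.73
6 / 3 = 2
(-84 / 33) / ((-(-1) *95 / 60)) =-336 / 209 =-1.61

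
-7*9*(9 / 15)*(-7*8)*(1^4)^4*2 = 4233.60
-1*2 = -2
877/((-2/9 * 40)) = -7893/80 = -98.66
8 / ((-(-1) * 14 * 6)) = 2 / 21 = 0.10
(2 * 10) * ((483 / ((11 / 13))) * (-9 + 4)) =-627900 / 11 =-57081.82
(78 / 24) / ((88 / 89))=1157 / 352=3.29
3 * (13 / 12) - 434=-430.75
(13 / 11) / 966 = 13 / 10626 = 0.00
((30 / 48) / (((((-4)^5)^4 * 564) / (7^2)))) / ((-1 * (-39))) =245 / 193478862116487168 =0.00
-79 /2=-39.50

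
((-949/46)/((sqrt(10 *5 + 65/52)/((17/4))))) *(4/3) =-16133 *sqrt(205)/14145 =-16.33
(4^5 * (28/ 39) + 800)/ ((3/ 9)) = 59872/ 13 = 4605.54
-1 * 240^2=-57600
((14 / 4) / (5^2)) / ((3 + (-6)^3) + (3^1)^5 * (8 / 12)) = -0.00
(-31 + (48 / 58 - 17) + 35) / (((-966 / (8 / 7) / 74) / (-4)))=-417952 / 98049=-4.26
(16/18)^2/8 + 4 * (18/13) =5936/1053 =5.64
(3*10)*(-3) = -90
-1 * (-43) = 43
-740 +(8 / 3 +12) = -2176 / 3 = -725.33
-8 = -8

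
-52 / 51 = -1.02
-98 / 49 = -2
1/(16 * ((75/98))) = 49/600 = 0.08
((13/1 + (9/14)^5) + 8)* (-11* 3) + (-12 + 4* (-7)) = -396173609/537824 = -736.62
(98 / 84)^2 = 49 / 36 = 1.36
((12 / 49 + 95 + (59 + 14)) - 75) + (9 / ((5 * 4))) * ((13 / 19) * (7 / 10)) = 17402331 / 186200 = 93.46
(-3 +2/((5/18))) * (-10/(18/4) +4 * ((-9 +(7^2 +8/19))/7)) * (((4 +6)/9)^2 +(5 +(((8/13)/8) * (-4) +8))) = 73289804/60021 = 1221.07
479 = 479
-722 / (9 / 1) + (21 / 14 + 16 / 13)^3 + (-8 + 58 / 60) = -52906169 / 790920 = -66.89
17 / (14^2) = 17 / 196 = 0.09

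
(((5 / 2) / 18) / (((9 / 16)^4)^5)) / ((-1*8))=-188894659314785808547840 / 109418989131512359209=-1726.34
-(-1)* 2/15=2/15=0.13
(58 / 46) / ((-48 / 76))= -551 / 276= -2.00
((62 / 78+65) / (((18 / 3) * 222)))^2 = 1646089 / 674648676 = 0.00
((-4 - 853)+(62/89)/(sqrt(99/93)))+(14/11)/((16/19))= -75283/88+62 * sqrt(1023)/2937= -854.81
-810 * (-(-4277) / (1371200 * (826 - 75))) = -346437 / 102977120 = -0.00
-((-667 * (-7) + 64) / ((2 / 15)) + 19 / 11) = -35499.23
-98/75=-1.31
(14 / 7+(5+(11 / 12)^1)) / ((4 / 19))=1805 / 48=37.60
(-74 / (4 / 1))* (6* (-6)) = 666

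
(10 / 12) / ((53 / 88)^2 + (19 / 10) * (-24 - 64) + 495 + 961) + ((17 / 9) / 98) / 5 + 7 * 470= 724232771165377 / 220131240210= 3290.00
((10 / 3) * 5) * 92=4600 / 3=1533.33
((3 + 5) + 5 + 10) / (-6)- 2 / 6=-25 / 6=-4.17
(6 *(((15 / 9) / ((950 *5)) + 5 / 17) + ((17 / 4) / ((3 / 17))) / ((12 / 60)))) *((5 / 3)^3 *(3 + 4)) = 409391815 / 17442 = 23471.61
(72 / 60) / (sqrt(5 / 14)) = 6*sqrt(70) / 25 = 2.01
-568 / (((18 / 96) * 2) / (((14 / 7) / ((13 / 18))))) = -54528 / 13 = -4194.46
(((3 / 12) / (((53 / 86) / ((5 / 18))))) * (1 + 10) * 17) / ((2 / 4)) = 40205 / 954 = 42.14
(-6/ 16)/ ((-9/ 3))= 1/ 8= 0.12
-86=-86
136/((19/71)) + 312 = 15584/19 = 820.21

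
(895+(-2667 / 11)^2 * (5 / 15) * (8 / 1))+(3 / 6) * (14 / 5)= 95380842 / 605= 157654.28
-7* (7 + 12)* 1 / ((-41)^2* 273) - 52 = -3409087 / 65559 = -52.00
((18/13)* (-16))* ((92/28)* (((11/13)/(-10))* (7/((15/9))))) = 109296/4225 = 25.87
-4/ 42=-2/ 21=-0.10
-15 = -15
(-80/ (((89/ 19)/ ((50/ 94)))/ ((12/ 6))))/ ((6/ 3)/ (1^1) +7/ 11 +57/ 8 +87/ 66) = -267520/ 163137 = -1.64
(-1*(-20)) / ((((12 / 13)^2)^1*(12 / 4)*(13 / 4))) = 65 / 27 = 2.41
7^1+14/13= 8.08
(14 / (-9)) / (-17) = 14 / 153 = 0.09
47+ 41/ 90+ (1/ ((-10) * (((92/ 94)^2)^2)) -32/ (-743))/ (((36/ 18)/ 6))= 14149342369267/ 299407482720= 47.26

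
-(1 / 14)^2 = -1 / 196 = -0.01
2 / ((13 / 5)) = 10 / 13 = 0.77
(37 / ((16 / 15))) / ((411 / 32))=370 / 137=2.70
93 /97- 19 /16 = -355 /1552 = -0.23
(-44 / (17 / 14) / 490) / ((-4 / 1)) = 11 / 595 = 0.02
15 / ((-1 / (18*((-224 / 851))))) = 60480 / 851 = 71.07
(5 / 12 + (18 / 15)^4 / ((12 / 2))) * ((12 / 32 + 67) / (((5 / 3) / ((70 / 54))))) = 21570241 / 540000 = 39.94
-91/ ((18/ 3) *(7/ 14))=-91/ 3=-30.33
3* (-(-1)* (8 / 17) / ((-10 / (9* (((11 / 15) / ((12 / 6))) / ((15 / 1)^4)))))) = -0.00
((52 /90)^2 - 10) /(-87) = 19574 /176175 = 0.11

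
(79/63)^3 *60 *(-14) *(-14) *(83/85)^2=54344730736/2457945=22109.82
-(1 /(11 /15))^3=-3375 /1331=-2.54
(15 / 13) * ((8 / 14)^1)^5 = 15360 / 218491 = 0.07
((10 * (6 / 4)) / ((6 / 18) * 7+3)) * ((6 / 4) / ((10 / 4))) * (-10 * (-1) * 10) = 675 / 4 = 168.75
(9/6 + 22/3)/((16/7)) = 371/96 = 3.86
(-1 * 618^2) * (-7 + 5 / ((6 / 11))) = -827502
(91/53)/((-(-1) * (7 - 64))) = -91/3021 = -0.03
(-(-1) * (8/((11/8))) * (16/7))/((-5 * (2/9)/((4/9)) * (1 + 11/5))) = -128/77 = -1.66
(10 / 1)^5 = 100000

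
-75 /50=-3 /2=-1.50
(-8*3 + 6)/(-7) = 18/7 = 2.57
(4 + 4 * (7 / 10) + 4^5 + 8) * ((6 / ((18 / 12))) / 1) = 20776 / 5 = 4155.20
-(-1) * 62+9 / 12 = 251 / 4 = 62.75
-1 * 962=-962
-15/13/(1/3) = -45/13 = -3.46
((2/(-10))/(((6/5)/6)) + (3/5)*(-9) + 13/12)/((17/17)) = -319/60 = -5.32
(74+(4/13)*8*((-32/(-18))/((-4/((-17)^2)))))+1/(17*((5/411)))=-2360303/9945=-237.34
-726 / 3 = -242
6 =6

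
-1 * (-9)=9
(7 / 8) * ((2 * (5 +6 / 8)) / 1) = 161 / 16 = 10.06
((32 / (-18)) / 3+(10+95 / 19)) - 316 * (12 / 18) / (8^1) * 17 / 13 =-7030 / 351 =-20.03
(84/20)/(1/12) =252/5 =50.40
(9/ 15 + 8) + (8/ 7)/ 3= 943/ 105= 8.98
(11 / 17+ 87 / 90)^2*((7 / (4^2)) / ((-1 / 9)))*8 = -4741303 / 57800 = -82.03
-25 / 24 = -1.04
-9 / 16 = -0.56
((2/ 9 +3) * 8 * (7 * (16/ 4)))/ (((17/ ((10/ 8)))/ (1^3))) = 8120/ 153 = 53.07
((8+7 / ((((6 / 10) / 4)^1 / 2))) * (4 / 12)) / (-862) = -152 / 3879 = -0.04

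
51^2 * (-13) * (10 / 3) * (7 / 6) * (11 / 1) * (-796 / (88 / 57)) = 1491547785 / 2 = 745773892.50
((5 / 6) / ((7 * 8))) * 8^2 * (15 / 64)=25 / 112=0.22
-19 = -19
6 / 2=3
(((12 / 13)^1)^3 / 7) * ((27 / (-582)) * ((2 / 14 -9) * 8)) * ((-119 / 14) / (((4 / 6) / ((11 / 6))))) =-90154944 / 10442341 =-8.63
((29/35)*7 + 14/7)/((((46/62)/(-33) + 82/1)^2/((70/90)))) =2441901/2705001065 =0.00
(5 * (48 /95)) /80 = 3 /95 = 0.03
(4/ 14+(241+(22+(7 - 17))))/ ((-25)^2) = 1773/ 4375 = 0.41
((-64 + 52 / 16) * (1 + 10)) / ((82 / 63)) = -168399 / 328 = -513.41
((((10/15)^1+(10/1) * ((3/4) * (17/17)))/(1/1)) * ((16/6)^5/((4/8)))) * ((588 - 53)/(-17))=-859013120/12393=-69314.38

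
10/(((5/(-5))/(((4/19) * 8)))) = -320/19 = -16.84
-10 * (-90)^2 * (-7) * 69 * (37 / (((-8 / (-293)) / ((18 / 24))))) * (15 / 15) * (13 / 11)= 2067645659625 / 44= 46991946809.66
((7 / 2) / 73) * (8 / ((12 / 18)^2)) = 63 / 73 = 0.86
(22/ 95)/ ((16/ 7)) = 77/ 760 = 0.10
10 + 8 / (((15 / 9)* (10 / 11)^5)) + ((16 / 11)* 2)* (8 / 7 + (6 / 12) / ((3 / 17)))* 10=1925983343 / 14437500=133.40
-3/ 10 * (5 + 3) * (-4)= 48/ 5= 9.60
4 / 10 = 2 / 5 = 0.40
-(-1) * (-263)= -263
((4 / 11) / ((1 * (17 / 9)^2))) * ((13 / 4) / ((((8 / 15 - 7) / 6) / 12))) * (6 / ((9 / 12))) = -9097920 / 308363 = -29.50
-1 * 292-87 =-379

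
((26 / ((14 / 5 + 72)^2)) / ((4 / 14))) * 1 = 2275 / 139876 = 0.02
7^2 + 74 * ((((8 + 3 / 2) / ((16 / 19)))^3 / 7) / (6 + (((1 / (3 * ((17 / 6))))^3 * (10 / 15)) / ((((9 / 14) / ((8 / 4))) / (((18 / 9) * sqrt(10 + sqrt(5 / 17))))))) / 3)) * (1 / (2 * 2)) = 49 + 1740697597 / (458752 * (896 * sqrt(sqrt(85) / 17 + 10) / 397953 + 6)) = 680.63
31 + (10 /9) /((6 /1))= 842 /27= 31.19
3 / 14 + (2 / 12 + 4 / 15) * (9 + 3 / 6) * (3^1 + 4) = 12193 / 420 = 29.03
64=64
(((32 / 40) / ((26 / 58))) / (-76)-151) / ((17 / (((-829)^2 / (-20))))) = 64090033937 / 209950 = 305263.32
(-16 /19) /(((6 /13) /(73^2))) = -554216 /57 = -9723.09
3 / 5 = 0.60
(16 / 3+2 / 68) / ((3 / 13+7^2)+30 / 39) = 547 / 5100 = 0.11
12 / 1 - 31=-19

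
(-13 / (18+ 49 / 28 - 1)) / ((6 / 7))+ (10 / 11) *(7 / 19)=-22288 / 47025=-0.47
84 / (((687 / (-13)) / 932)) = -339248 / 229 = -1481.43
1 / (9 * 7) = 1 / 63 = 0.02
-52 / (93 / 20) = -1040 / 93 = -11.18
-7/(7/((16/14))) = -8/7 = -1.14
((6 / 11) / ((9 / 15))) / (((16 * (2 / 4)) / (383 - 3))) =475 / 11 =43.18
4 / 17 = 0.24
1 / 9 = 0.11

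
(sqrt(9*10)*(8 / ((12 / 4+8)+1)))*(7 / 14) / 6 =0.53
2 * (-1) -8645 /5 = -1731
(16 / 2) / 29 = 8 / 29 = 0.28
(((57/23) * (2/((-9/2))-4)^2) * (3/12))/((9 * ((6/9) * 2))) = 1900/1863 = 1.02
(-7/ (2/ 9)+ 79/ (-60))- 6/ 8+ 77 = 1303/ 30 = 43.43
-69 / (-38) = 69 / 38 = 1.82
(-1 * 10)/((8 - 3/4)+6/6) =-40/33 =-1.21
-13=-13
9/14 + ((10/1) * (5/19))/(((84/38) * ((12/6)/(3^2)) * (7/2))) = 213/98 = 2.17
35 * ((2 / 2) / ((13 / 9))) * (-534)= -168210 / 13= -12939.23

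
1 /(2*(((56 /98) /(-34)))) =-119 /4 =-29.75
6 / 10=3 / 5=0.60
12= 12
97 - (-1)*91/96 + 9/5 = 47879/480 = 99.75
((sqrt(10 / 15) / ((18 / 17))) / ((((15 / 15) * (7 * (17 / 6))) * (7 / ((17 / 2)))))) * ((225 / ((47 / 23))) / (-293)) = -9775 * sqrt(6) / 1349558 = -0.02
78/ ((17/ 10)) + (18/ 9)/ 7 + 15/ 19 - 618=-1291127/ 2261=-571.04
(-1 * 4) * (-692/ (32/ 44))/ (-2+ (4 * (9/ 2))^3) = 173/ 265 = 0.65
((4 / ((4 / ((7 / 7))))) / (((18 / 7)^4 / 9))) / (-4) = -2401 / 46656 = -0.05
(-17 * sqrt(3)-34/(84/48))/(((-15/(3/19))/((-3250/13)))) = -850 * sqrt(3)/19-6800/133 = -128.61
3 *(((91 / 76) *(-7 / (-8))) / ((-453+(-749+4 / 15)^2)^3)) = 21767484375 / 1217197098761431278250600448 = 0.00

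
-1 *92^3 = -778688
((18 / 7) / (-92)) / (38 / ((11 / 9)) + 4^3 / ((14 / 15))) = -0.00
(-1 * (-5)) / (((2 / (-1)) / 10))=-25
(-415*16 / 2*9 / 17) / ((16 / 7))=-26145 / 34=-768.97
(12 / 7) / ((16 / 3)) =9 / 28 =0.32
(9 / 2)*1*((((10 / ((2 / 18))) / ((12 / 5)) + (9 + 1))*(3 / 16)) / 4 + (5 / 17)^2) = 770085 / 73984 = 10.41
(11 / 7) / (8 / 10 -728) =-55 / 25452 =-0.00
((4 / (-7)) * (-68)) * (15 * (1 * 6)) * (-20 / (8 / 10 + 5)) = -2448000 / 203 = -12059.11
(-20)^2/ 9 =400/ 9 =44.44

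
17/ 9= 1.89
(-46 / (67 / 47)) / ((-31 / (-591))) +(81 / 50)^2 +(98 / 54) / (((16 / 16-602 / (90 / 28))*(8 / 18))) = -6666248823606 / 10882181875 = -612.58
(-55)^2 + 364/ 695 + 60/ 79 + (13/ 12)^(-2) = 28088622009/ 9278945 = 3027.14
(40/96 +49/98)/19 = 0.05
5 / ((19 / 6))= 30 / 19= 1.58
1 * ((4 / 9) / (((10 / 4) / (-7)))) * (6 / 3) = -112 / 45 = -2.49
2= 2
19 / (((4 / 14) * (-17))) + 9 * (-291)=-89179 / 34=-2622.91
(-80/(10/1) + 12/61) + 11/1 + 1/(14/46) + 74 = 34366/427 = 80.48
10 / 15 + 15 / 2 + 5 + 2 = 91 / 6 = 15.17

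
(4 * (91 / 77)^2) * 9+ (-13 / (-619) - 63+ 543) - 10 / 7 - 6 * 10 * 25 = -509154867 / 524293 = -971.13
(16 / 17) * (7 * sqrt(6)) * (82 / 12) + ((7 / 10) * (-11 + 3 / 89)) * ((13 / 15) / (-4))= 11102 / 6675 + 2296 * sqrt(6) / 51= 111.94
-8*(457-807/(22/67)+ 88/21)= 3689516/231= 15971.93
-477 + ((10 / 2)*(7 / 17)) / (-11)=-89234 / 187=-477.19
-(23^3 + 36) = -12203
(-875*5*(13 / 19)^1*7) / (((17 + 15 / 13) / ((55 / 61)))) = -284659375 / 273524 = -1040.71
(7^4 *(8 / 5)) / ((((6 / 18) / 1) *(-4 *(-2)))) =7203 / 5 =1440.60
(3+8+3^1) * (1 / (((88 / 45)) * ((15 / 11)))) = 5.25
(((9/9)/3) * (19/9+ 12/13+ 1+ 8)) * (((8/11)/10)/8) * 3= 64/585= 0.11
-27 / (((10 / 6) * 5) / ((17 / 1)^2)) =-23409 / 25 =-936.36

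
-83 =-83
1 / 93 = 0.01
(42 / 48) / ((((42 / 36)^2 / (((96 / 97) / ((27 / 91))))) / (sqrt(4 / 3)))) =416* sqrt(3) / 291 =2.48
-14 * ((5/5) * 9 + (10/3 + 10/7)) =-578/3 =-192.67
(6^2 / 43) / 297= 4 / 1419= 0.00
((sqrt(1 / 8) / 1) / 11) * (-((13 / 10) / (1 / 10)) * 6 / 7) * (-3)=1.07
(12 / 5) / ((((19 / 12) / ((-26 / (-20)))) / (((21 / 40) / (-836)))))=-2457 / 1985500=-0.00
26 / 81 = 0.32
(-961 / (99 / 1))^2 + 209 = 2971930 / 9801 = 303.23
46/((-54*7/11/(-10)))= 2530/189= 13.39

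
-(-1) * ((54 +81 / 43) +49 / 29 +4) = 76782 / 1247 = 61.57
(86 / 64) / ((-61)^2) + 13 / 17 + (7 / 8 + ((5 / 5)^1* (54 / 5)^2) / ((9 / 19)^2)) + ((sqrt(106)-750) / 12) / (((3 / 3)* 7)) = sqrt(106) / 84 + 181565831753 / 354239200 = 512.67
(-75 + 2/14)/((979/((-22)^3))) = 814.18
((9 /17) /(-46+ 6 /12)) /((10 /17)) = -9 /455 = -0.02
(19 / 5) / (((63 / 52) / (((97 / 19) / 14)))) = 2522 / 2205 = 1.14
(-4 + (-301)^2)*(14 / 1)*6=7610148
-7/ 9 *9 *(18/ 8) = -63/ 4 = -15.75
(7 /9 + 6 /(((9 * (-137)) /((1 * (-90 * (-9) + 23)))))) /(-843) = 4039 /1039419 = 0.00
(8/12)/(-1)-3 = -11/3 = -3.67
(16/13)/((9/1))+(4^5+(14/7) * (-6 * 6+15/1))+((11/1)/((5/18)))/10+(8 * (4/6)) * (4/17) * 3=49220861/49725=989.86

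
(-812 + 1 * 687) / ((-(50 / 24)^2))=144 / 5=28.80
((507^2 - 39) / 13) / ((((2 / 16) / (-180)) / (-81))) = 2305972800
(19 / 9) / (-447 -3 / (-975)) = -325 / 68814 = -0.00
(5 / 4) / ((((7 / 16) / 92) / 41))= 75440 / 7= 10777.14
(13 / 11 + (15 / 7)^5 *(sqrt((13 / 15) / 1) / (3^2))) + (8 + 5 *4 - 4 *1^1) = 5625 *sqrt(195) / 16807 + 277 / 11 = 29.86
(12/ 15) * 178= 712/ 5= 142.40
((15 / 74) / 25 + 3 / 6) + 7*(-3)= -3791 / 185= -20.49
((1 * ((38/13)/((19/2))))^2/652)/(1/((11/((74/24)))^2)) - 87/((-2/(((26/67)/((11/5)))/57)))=72062777143/528078937529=0.14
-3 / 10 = -0.30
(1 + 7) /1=8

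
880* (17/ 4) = 3740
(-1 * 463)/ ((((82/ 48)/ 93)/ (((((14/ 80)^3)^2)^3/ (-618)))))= 70117861112426023491/ 72550587564032000000000000000000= 0.00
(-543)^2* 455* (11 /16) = 1475719245 /16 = 92232452.81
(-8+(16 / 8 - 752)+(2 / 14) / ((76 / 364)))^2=207043321 / 361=573527.20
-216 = -216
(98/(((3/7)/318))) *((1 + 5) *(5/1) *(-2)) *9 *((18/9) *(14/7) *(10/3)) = -523555200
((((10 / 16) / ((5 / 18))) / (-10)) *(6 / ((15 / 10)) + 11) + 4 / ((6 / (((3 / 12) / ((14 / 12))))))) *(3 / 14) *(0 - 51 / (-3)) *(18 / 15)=-27693 / 1960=-14.13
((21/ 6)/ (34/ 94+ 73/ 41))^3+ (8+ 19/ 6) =8738313976081/ 562741641216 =15.53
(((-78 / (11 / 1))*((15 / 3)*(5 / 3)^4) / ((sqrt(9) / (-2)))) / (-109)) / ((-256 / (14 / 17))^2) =-1990625 / 114964033536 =-0.00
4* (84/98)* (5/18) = 20/21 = 0.95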